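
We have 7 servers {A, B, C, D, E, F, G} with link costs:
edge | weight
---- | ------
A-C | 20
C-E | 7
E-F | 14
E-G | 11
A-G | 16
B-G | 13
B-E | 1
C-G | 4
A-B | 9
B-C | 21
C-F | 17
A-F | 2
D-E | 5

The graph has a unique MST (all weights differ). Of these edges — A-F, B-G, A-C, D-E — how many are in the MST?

2

Sort edges by weight, then run Kruskal:
B-E (1): add — endpoints in different components.
A-F (2): add — endpoints in different components.
C-G (4): add — endpoints in different components.
D-E (5): add — endpoints in different components.
C-E (7): add — endpoints in different components.
A-B (9): add — endpoints in different components.
MST edge set: {B-E, A-F, C-G, D-E, C-E, A-B}.
Of the listed edges, {A-F, D-E} are in the MST → 2.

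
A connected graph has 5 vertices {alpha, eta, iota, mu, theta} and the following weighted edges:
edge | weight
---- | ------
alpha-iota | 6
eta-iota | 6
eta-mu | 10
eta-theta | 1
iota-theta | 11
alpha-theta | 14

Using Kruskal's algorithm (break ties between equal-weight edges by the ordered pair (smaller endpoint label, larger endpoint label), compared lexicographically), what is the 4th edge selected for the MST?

eta-mu

Kruskal's algorithm — process edges by increasing weight (ties by edge label):
eta-theta (1): add. Components now {mu} {alpha} {iota} {eta,theta}
alpha-iota (6): add. Components now {mu} {alpha,iota} {eta,theta}
eta-iota (6): add. Components now {mu} {alpha,eta,iota,theta}
eta-mu (10): add. Components now {alpha,eta,iota,mu,theta}
The 4th edge added is eta-mu.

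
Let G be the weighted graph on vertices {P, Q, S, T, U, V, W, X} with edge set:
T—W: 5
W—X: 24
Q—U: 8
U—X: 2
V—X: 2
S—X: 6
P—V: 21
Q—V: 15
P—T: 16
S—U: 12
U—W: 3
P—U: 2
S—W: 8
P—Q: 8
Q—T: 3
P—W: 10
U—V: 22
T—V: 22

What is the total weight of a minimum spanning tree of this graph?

Prim's algorithm from X:
Step 1: cheapest edge leaving the tree is U—X (2); add U.
Step 2: cheapest edge leaving the tree is P—U (2); add P.
Step 3: cheapest edge leaving the tree is V—X (2); add V.
Step 4: cheapest edge leaving the tree is U—W (3); add W.
Step 5: cheapest edge leaving the tree is T—W (5); add T.
Step 6: cheapest edge leaving the tree is Q—T (3); add Q.
Step 7: cheapest edge leaving the tree is S—X (6); add S.
MST edges: U—X, P—U, V—X, U—W, T—W, Q—T, S—X; total weight 2+2+2+3+5+3+6 = 23.

23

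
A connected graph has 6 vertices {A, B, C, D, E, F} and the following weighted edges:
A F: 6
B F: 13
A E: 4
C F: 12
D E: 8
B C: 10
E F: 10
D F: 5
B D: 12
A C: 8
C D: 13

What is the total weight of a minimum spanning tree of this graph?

Grow the tree from E using Prim:
Step 1: frontier [A E 4, D E 8, E F 10] → take A E (4); add A.
Step 2: frontier [A F 6, A C 8, D E 8, E F 10] → take A F (6); add F.
Step 3: frontier [A C 8, D E 8, D F 5, C F 12, B F 13] → take D F (5); add D.
Step 4: frontier [A C 8, B D 12, C D 13, C F 12, B F 13] → take A C (8); add C.
Step 5: frontier [B C 10, B D 12, B F 13] → take B C (10); add B.
MST edges: A E, A F, D F, A C, B C; total weight 4+6+5+8+10 = 33.

33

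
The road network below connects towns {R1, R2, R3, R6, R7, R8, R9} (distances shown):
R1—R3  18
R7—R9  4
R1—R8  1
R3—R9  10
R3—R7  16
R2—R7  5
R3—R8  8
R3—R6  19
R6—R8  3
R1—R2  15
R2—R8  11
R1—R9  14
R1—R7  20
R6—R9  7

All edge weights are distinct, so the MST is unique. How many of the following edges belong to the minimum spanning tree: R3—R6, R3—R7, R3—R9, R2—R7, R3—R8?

2

Sort edges by weight, then run Kruskal:
R1—R8 (1): add. Components now {R3} {R1,R8} {R7} {R9} {R2} {R6}
R6—R8 (3): add. Components now {R3} {R1,R6,R8} {R7} {R9} {R2}
R7—R9 (4): add. Components now {R3} {R1,R6,R8} {R7,R9} {R2}
R2—R7 (5): add. Components now {R3} {R1,R6,R8} {R2,R7,R9}
R6—R9 (7): add. Components now {R3} {R1,R2,R6,R7,R8,R9}
R3—R8 (8): add. Components now {R1,R2,R3,R6,R7,R8,R9}
MST edge set: {R1—R8, R6—R8, R7—R9, R2—R7, R6—R9, R3—R8}.
Of the listed edges, {R2—R7, R3—R8} are in the MST → 2.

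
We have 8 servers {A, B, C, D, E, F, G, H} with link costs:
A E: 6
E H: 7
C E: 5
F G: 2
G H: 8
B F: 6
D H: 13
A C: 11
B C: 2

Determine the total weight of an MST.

41

Prim's algorithm from H:
Step 1: cheapest edge leaving the tree is E H (7); add E.
Step 2: cheapest edge leaving the tree is C E (5); add C.
Step 3: cheapest edge leaving the tree is B C (2); add B.
Step 4: cheapest edge leaving the tree is A E (6); add A.
Step 5: cheapest edge leaving the tree is B F (6); add F.
Step 6: cheapest edge leaving the tree is F G (2); add G.
Step 7: cheapest edge leaving the tree is D H (13); add D.
MST edges: E H, C E, B C, A E, B F, F G, D H; total weight 7+5+2+6+6+2+13 = 41.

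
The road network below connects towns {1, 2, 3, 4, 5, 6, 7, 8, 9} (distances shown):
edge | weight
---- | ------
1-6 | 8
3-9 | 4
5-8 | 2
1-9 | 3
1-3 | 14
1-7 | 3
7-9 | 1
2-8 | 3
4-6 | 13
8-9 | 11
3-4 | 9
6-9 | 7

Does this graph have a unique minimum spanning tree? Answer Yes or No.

No

Kruskal: consider edges lightest-first.
7-9 (1): add — endpoints in different components.
5-8 (2): add — endpoints in different components.
1-7 (3): add — endpoints in different components.
1-9 (3): skip — 1 and 9 already connected.
2-8 (3): add — endpoints in different components.
3-9 (4): add — endpoints in different components.
6-9 (7): add — endpoints in different components.
1-6 (8): skip — 1 and 6 already connected.
3-4 (9): add — endpoints in different components.
8-9 (11): add — endpoints in different components.
Non-tree edge 1-9 has weight 3, equal to the heaviest edge on its tree cycle — swapping gives another MST of the same weight. Not unique.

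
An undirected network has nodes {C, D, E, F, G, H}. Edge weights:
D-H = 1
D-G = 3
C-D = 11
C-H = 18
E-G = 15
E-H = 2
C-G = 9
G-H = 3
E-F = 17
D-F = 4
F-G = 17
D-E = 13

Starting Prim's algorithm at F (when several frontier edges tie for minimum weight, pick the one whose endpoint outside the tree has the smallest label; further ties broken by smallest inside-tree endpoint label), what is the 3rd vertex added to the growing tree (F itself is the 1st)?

Prim's algorithm from F:
Step 1: cheapest edge leaving the tree is D-F (4); add D.
Step 2: cheapest edge leaving the tree is D-H (1); add H.
Step 3: cheapest edge leaving the tree is E-H (2); add E.
Step 4: cheapest edge leaving the tree is D-G (3); add G.
Step 5: cheapest edge leaving the tree is C-G (9); add C.
Vertex order: F, D, H, E, G, C. The 3rd vertex is H.

H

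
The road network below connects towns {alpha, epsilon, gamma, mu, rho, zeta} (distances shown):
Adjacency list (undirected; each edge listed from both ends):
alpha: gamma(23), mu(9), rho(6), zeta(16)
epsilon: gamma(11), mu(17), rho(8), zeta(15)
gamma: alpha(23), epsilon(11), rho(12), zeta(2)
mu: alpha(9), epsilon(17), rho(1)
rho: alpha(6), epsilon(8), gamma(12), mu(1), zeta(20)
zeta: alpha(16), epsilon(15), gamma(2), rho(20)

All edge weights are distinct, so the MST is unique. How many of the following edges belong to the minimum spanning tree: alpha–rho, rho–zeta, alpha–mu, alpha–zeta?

Sort edges by weight, then run Kruskal:
mu–rho (1): add — endpoints in different components.
gamma–zeta (2): add — endpoints in different components.
alpha–rho (6): add — endpoints in different components.
epsilon–rho (8): add — endpoints in different components.
alpha–mu (9): skip — mu and alpha already connected.
epsilon–gamma (11): add — endpoints in different components.
MST edge set: {mu–rho, gamma–zeta, alpha–rho, epsilon–rho, epsilon–gamma}.
Of the listed edges, {alpha–rho} are in the MST → 1.

1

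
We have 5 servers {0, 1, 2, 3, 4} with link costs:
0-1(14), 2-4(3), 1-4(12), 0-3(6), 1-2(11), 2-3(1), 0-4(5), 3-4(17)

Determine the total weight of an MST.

20

Sort edges by weight, then run Kruskal:
2-3 (1): add — endpoints in different components.
2-4 (3): add — endpoints in different components.
0-4 (5): add — endpoints in different components.
0-3 (6): skip — 0 and 3 already connected.
1-2 (11): add — endpoints in different components.
MST edges: 2-3, 2-4, 0-4, 1-2; total weight 1+3+5+11 = 20.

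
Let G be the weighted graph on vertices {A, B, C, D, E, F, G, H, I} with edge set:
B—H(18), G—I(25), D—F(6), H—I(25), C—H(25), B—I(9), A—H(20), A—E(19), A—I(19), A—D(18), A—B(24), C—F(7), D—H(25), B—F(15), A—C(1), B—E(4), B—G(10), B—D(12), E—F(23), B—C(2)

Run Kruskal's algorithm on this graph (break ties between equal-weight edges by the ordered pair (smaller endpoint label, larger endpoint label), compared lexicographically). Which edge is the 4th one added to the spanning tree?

D-F

Kruskal: consider edges lightest-first.
A—C (1): add — endpoints in different components.
B—C (2): add — endpoints in different components.
B—E (4): add — endpoints in different components.
D—F (6): add — endpoints in different components.
C—F (7): add — endpoints in different components.
B—I (9): add — endpoints in different components.
B—G (10): add — endpoints in different components.
B—D (12): skip — B and D already connected.
B—F (15): skip — B and F already connected.
A—D (18): skip — A and D already connected.
B—H (18): add — endpoints in different components.
The 4th edge added is D—F.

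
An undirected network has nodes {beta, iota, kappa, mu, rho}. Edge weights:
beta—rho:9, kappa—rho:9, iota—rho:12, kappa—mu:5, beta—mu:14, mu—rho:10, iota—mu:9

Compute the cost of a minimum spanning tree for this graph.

Kruskal: consider edges lightest-first.
kappa—mu (5): add — endpoints in different components.
beta—rho (9): add — endpoints in different components.
iota—mu (9): add — endpoints in different components.
kappa—rho (9): add — endpoints in different components.
MST edges: kappa—mu, beta—rho, iota—mu, kappa—rho; total weight 5+9+9+9 = 32.

32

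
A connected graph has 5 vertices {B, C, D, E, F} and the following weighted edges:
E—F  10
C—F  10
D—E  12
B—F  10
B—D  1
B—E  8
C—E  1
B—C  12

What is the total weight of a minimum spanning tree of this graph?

20

Prim's algorithm from E:
Step 1: frontier [C—E 1, B—E 8, E—F 10, D—E 12] → take C—E (1); add C.
Step 2: frontier [C—F 10, B—C 12, B—E 8, E—F 10, D—E 12] → take B—E (8); add B.
Step 3: frontier [B—D 1, B—F 10, C—F 10, E—F 10, D—E 12] → take B—D (1); add D.
Step 4: frontier [B—F 10, C—F 10, E—F 10] → take B—F (10); add F.
MST edges: C—E, B—E, B—D, B—F; total weight 1+8+1+10 = 20.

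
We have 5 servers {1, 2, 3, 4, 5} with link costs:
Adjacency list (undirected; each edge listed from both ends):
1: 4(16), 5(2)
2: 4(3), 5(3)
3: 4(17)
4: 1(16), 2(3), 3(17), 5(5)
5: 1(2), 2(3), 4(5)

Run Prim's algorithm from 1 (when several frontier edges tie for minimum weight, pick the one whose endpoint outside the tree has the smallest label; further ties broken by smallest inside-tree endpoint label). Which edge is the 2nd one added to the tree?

Prim's algorithm from 1:
Step 1: cheapest edge leaving the tree is 1—5 (2); add 5.
Step 2: cheapest edge leaving the tree is 2—5 (3); add 2.
Step 3: cheapest edge leaving the tree is 2—4 (3); add 4.
Step 4: cheapest edge leaving the tree is 3—4 (17); add 3.
The 2nd edge added is 2—5.

2-5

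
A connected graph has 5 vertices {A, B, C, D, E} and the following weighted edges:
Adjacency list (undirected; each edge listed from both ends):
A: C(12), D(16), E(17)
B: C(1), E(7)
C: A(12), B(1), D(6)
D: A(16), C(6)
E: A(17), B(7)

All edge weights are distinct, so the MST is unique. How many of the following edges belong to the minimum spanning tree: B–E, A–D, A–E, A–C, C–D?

Kruskal's algorithm — process edges by increasing weight (ties by edge label):
B–C (1): add. Components now {A} {B,C} {D} {E}
C–D (6): add. Components now {A} {B,C,D} {E}
B–E (7): add. Components now {A} {B,C,D,E}
A–C (12): add. Components now {A,B,C,D,E}
MST edge set: {B–C, C–D, B–E, A–C}.
Of the listed edges, {B–E, A–C, C–D} are in the MST → 3.

3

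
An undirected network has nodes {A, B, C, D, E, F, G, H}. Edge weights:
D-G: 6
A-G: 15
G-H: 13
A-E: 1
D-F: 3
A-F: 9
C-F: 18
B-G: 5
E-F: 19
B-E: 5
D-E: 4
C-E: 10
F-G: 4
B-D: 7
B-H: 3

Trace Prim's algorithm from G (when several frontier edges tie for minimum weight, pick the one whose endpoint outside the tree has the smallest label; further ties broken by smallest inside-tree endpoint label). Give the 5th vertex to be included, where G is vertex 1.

Grow the tree from G using Prim:
Step 1: cheapest edge leaving the tree is F-G (4); add F.
Step 2: cheapest edge leaving the tree is D-F (3); add D.
Step 3: cheapest edge leaving the tree is D-E (4); add E.
Step 4: cheapest edge leaving the tree is A-E (1); add A.
Step 5: cheapest edge leaving the tree is B-E (5); add B.
Step 6: cheapest edge leaving the tree is B-H (3); add H.
Step 7: cheapest edge leaving the tree is C-E (10); add C.
Vertex order: G, F, D, E, A, B, H, C. The 5th vertex is A.

A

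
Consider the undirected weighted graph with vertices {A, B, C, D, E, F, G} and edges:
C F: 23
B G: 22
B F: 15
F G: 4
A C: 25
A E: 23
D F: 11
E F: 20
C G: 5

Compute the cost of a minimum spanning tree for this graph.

78

Prim's algorithm from E:
Step 1: frontier [E F 20, A E 23] → take E F (20); add F.
Step 2: frontier [A E 23, F G 4, D F 11, B F 15, C F 23] → take F G (4); add G.
Step 3: frontier [A E 23, D F 11, B F 15, C F 23, C G 5, B G 22] → take C G (5); add C.
Step 4: frontier [A C 25, A E 23, D F 11, B F 15, B G 22] → take D F (11); add D.
Step 5: frontier [A C 25, A E 23, B F 15, B G 22] → take B F (15); add B.
Step 6: frontier [A C 25, A E 23] → take A E (23); add A.
MST edges: E F, F G, C G, D F, B F, A E; total weight 20+4+5+11+15+23 = 78.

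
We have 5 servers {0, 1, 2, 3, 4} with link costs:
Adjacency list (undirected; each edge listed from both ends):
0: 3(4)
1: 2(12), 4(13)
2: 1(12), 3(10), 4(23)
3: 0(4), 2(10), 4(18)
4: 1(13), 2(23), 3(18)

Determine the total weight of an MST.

Prim's algorithm from 2:
Step 1: frontier [2 3 10, 1 2 12, 2 4 23] → take 2 3 (10); add 3.
Step 2: frontier [1 2 12, 2 4 23, 0 3 4, 3 4 18] → take 0 3 (4); add 0.
Step 3: frontier [1 2 12, 2 4 23, 3 4 18] → take 1 2 (12); add 1.
Step 4: frontier [1 4 13, 2 4 23, 3 4 18] → take 1 4 (13); add 4.
MST edges: 2 3, 0 3, 1 2, 1 4; total weight 10+4+12+13 = 39.

39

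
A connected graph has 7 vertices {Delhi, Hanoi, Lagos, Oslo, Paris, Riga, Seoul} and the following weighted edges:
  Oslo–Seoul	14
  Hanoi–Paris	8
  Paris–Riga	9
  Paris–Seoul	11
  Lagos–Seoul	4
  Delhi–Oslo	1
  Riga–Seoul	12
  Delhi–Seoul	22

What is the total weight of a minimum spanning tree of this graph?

Kruskal: consider edges lightest-first.
Delhi–Oslo (1): add — endpoints in different components.
Lagos–Seoul (4): add — endpoints in different components.
Hanoi–Paris (8): add — endpoints in different components.
Paris–Riga (9): add — endpoints in different components.
Paris–Seoul (11): add — endpoints in different components.
Riga–Seoul (12): skip — Seoul and Riga already connected.
Oslo–Seoul (14): add — endpoints in different components.
MST edges: Delhi–Oslo, Lagos–Seoul, Hanoi–Paris, Paris–Riga, Paris–Seoul, Oslo–Seoul; total weight 1+4+8+9+11+14 = 47.

47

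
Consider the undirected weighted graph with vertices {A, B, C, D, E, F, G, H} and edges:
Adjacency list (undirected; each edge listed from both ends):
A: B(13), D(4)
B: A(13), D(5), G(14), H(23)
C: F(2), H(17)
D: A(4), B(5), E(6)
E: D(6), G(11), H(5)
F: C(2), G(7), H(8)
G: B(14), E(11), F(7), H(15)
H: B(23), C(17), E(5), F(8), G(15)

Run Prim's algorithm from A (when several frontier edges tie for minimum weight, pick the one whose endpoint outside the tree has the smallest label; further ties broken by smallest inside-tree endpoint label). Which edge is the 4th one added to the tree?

E-H

Prim's algorithm from A:
Step 1: cheapest edge leaving the tree is A D (4); add D.
Step 2: cheapest edge leaving the tree is B D (5); add B.
Step 3: cheapest edge leaving the tree is D E (6); add E.
Step 4: cheapest edge leaving the tree is E H (5); add H.
Step 5: cheapest edge leaving the tree is F H (8); add F.
Step 6: cheapest edge leaving the tree is C F (2); add C.
Step 7: cheapest edge leaving the tree is F G (7); add G.
The 4th edge added is E H.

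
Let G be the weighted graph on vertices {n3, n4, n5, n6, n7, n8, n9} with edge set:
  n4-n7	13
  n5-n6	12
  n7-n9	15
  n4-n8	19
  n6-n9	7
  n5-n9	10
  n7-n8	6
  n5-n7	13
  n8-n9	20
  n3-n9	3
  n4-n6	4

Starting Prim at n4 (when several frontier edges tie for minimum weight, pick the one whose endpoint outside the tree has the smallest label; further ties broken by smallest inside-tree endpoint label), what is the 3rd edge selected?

Prim, starting at n4.
Step 1: cheapest edge leaving the tree is n4-n6 (4); add n6.
Step 2: cheapest edge leaving the tree is n6-n9 (7); add n9.
Step 3: cheapest edge leaving the tree is n3-n9 (3); add n3.
Step 4: cheapest edge leaving the tree is n5-n9 (10); add n5.
Step 5: cheapest edge leaving the tree is n4-n7 (13); add n7.
Step 6: cheapest edge leaving the tree is n7-n8 (6); add n8.
The 3rd edge added is n3-n9.

n3-n9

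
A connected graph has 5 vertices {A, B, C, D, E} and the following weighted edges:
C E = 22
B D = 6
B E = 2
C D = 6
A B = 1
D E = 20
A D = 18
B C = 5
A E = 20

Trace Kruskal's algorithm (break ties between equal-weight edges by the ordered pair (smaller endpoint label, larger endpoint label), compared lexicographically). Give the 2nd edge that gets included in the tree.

Kruskal's algorithm — process edges by increasing weight (ties by edge label):
A B (1): add. Components now {A,B} {C} {D} {E}
B E (2): add. Components now {A,B,E} {C} {D}
B C (5): add. Components now {A,B,C,E} {D}
B D (6): add. Components now {A,B,C,D,E}
The 2nd edge added is B E.

B-E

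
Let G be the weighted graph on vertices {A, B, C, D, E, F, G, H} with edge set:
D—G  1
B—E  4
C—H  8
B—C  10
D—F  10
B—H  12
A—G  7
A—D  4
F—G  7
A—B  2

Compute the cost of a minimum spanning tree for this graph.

36

Kruskal's algorithm — process edges by increasing weight (ties by edge label):
D—G (1): add — endpoints in different components.
A—B (2): add — endpoints in different components.
A—D (4): add — endpoints in different components.
B—E (4): add — endpoints in different components.
A—G (7): skip — A and G already connected.
F—G (7): add — endpoints in different components.
C—H (8): add — endpoints in different components.
B—C (10): add — endpoints in different components.
MST edges: D—G, A—B, A—D, B—E, F—G, C—H, B—C; total weight 1+2+4+4+7+8+10 = 36.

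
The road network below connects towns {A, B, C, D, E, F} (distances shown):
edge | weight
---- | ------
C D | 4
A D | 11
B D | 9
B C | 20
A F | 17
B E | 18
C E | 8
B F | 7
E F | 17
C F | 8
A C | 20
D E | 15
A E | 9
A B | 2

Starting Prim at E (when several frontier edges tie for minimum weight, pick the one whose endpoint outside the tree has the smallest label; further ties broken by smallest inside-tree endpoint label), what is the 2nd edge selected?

C-D

Grow the tree from E using Prim:
Step 1: frontier [C E 8, A E 9, D E 15, E F 17, B E 18] → take C E (8); add C.
Step 2: frontier [C D 4, C F 8, A C 20, B C 20, A E 9, D E 15, E F 17, B E 18] → take C D (4); add D.
Step 3: frontier [C F 8, A C 20, B C 20, B D 9, A D 11, A E 9, E F 17, B E 18] → take C F (8); add F.
Step 4: frontier [A C 20, B C 20, B D 9, A D 11, A E 9, B E 18, B F 7, A F 17] → take B F (7); add B.
Step 5: frontier [A B 2, A C 20, A D 11, A E 9, A F 17] → take A B (2); add A.
The 2nd edge added is C D.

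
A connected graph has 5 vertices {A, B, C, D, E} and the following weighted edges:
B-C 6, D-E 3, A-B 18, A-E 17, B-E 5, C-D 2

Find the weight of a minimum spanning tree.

27

Grow the tree from B using Prim:
Step 1: cheapest edge leaving the tree is B-E (5); add E.
Step 2: cheapest edge leaving the tree is D-E (3); add D.
Step 3: cheapest edge leaving the tree is C-D (2); add C.
Step 4: cheapest edge leaving the tree is A-E (17); add A.
MST edges: B-E, D-E, C-D, A-E; total weight 5+3+2+17 = 27.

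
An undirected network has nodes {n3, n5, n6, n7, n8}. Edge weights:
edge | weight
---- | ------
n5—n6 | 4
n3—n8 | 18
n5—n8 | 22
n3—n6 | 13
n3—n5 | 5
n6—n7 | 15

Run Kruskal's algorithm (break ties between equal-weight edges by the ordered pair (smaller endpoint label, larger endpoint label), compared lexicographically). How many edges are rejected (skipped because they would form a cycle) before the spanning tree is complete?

Sort edges by weight, then run Kruskal:
n5—n6 (4): add. Components now {n5,n6} {n7} {n8} {n3}
n3—n5 (5): add. Components now {n3,n5,n6} {n7} {n8}
n3—n6 (13): skip — n6 and n3 already connected.
n6—n7 (15): add. Components now {n3,n5,n6,n7} {n8}
n3—n8 (18): add. Components now {n3,n5,n6,n7,n8}
Edges rejected before the tree was complete: 1.

1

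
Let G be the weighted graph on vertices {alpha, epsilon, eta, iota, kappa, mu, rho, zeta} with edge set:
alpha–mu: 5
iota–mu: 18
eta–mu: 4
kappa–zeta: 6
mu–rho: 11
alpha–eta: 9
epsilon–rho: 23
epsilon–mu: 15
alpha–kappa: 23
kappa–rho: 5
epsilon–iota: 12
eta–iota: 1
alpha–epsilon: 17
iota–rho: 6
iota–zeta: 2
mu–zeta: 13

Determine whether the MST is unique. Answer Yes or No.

Sort edges by weight, then run Kruskal:
eta–iota (1): add — endpoints in different components.
iota–zeta (2): add — endpoints in different components.
eta–mu (4): add — endpoints in different components.
alpha–mu (5): add — endpoints in different components.
kappa–rho (5): add — endpoints in different components.
iota–rho (6): add — endpoints in different components.
kappa–zeta (6): skip — kappa and zeta already connected.
alpha–eta (9): skip — eta and alpha already connected.
mu–rho (11): skip — rho and mu already connected.
epsilon–iota (12): add — endpoints in different components.
Non-tree edge kappa–zeta has weight 6, equal to the heaviest edge on its tree cycle — swapping gives another MST of the same weight. Not unique.

No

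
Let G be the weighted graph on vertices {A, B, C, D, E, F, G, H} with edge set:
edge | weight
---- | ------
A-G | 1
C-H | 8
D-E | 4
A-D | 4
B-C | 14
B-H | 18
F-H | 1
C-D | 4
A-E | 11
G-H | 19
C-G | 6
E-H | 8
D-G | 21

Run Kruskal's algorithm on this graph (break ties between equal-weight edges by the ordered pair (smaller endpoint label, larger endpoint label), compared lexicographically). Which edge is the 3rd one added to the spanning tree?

A-D

Kruskal: consider edges lightest-first.
A-G (1): add — endpoints in different components.
F-H (1): add — endpoints in different components.
A-D (4): add — endpoints in different components.
C-D (4): add — endpoints in different components.
D-E (4): add — endpoints in different components.
C-G (6): skip — C and G already connected.
C-H (8): add — endpoints in different components.
E-H (8): skip — E and H already connected.
A-E (11): skip — A and E already connected.
B-C (14): add — endpoints in different components.
The 3rd edge added is A-D.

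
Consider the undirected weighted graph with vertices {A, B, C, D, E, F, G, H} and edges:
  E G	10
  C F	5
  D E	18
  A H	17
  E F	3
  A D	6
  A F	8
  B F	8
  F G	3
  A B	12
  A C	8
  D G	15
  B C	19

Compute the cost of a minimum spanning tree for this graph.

Prim, starting at E.
Step 1: frontier [E F 3, E G 10, D E 18] → take E F (3); add F.
Step 2: frontier [E G 10, D E 18, F G 3, C F 5, A F 8, B F 8] → take F G (3); add G.
Step 3: frontier [D E 18, C F 5, A F 8, B F 8, D G 15] → take C F (5); add C.
Step 4: frontier [A C 8, B C 19, D E 18, A F 8, B F 8, D G 15] → take A C (8); add A.
Step 5: frontier [A D 6, A B 12, A H 17, B C 19, D E 18, B F 8, D G 15] → take A D (6); add D.
Step 6: frontier [A B 12, A H 17, B C 19, B F 8] → take B F (8); add B.
Step 7: frontier [A H 17] → take A H (17); add H.
MST edges: E F, F G, C F, A C, A D, B F, A H; total weight 3+3+5+8+6+8+17 = 50.

50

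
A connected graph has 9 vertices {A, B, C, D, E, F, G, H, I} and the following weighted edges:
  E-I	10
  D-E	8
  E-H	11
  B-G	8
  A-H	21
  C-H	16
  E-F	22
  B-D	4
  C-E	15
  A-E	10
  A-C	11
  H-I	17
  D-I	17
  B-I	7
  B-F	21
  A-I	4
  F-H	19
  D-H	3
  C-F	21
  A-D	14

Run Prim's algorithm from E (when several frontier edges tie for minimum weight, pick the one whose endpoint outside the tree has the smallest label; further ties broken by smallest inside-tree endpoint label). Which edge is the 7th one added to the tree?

Prim, starting at E.
Step 1: cheapest edge leaving the tree is D-E (8); add D.
Step 2: cheapest edge leaving the tree is D-H (3); add H.
Step 3: cheapest edge leaving the tree is B-D (4); add B.
Step 4: cheapest edge leaving the tree is B-I (7); add I.
Step 5: cheapest edge leaving the tree is A-I (4); add A.
Step 6: cheapest edge leaving the tree is B-G (8); add G.
Step 7: cheapest edge leaving the tree is A-C (11); add C.
Step 8: cheapest edge leaving the tree is F-H (19); add F.
The 7th edge added is A-C.

A-C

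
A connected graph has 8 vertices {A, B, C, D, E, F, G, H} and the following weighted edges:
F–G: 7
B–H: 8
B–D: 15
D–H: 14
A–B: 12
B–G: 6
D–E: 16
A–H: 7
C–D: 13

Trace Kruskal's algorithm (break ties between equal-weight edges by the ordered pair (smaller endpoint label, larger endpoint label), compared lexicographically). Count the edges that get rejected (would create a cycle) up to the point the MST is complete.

2

Sort edges by weight, then run Kruskal:
B–G (6): add — endpoints in different components.
A–H (7): add — endpoints in different components.
F–G (7): add — endpoints in different components.
B–H (8): add — endpoints in different components.
A–B (12): skip — A and B already connected.
C–D (13): add — endpoints in different components.
D–H (14): add — endpoints in different components.
B–D (15): skip — B and D already connected.
D–E (16): add — endpoints in different components.
Edges rejected before the tree was complete: 2.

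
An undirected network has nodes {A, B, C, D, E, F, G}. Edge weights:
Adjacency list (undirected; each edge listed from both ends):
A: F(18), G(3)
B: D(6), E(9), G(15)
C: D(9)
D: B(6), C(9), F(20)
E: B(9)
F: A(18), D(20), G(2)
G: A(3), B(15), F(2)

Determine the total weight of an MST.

44

Prim, starting at D.
Step 1: cheapest edge leaving the tree is B-D (6); add B.
Step 2: cheapest edge leaving the tree is C-D (9); add C.
Step 3: cheapest edge leaving the tree is B-E (9); add E.
Step 4: cheapest edge leaving the tree is B-G (15); add G.
Step 5: cheapest edge leaving the tree is F-G (2); add F.
Step 6: cheapest edge leaving the tree is A-G (3); add A.
MST edges: B-D, C-D, B-E, B-G, F-G, A-G; total weight 6+9+9+15+2+3 = 44.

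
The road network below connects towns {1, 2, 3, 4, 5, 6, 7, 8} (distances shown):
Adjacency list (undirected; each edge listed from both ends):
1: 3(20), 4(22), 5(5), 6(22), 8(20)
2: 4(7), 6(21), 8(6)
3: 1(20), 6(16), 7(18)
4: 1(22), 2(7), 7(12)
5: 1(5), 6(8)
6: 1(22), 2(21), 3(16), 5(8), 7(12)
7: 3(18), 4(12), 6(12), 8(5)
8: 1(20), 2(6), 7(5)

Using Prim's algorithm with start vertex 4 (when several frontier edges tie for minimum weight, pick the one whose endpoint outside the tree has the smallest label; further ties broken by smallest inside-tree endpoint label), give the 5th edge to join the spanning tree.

5-6

Prim's algorithm from 4:
Step 1: frontier [2—4 7, 4—7 12, 1—4 22] → take 2—4 (7); add 2.
Step 2: frontier [2—8 6, 2—6 21, 4—7 12, 1—4 22] → take 2—8 (6); add 8.
Step 3: frontier [2—6 21, 4—7 12, 1—4 22, 7—8 5, 1—8 20] → take 7—8 (5); add 7.
Step 4: frontier [2—6 21, 1—4 22, 6—7 12, 3—7 18, 1—8 20] → take 6—7 (12); add 6.
Step 5: frontier [1—4 22, 5—6 8, 3—6 16, 1—6 22, 3—7 18, 1—8 20] → take 5—6 (8); add 5.
Step 6: frontier [1—4 22, 1—5 5, 3—6 16, 1—6 22, 3—7 18, 1—8 20] → take 1—5 (5); add 1.
Step 7: frontier [1—3 20, 3—6 16, 3—7 18] → take 3—6 (16); add 3.
The 5th edge added is 5—6.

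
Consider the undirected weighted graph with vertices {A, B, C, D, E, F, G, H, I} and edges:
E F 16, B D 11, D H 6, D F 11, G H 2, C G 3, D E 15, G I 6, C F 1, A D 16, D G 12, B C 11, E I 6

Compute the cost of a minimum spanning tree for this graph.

51

Prim's algorithm from F:
Step 1: cheapest edge leaving the tree is C F (1); add C.
Step 2: cheapest edge leaving the tree is C G (3); add G.
Step 3: cheapest edge leaving the tree is G H (2); add H.
Step 4: cheapest edge leaving the tree is D H (6); add D.
Step 5: cheapest edge leaving the tree is G I (6); add I.
Step 6: cheapest edge leaving the tree is E I (6); add E.
Step 7: cheapest edge leaving the tree is B C (11); add B.
Step 8: cheapest edge leaving the tree is A D (16); add A.
MST edges: C F, C G, G H, D H, G I, E I, B C, A D; total weight 1+3+2+6+6+6+11+16 = 51.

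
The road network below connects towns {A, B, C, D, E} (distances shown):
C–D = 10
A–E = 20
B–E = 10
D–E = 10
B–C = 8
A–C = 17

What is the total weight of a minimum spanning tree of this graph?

Grow the tree from D using Prim:
Step 1: cheapest edge leaving the tree is C–D (10); add C.
Step 2: cheapest edge leaving the tree is B–C (8); add B.
Step 3: cheapest edge leaving the tree is B–E (10); add E.
Step 4: cheapest edge leaving the tree is A–C (17); add A.
MST edges: C–D, B–C, B–E, A–C; total weight 10+8+10+17 = 45.

45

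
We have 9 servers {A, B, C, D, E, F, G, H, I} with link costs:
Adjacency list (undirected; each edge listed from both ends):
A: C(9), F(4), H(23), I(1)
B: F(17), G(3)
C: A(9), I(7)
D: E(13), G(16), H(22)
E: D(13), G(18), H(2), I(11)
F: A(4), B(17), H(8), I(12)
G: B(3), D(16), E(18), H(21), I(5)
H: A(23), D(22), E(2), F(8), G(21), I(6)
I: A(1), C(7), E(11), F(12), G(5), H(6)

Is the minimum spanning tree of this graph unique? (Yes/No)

Kruskal: consider edges lightest-first.
A I (1): add — endpoints in different components.
E H (2): add — endpoints in different components.
B G (3): add — endpoints in different components.
A F (4): add — endpoints in different components.
G I (5): add — endpoints in different components.
H I (6): add — endpoints in different components.
C I (7): add — endpoints in different components.
F H (8): skip — F and H already connected.
A C (9): skip — A and C already connected.
E I (11): skip — E and I already connected.
F I (12): skip — F and I already connected.
D E (13): add — endpoints in different components.
Every non-tree edge has weight strictly greater than the heaviest edge on the tree path between its endpoints, so the MST is unique.

Yes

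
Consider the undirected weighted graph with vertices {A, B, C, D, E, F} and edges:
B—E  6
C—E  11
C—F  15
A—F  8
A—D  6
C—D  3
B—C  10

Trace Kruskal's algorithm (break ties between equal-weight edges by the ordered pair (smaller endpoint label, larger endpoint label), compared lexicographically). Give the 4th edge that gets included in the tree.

Kruskal: consider edges lightest-first.
C—D (3): add. Components now {A} {B} {C,D} {E} {F}
A—D (6): add. Components now {A,C,D} {B} {E} {F}
B—E (6): add. Components now {A,C,D} {B,E} {F}
A—F (8): add. Components now {A,C,D,F} {B,E}
B—C (10): add. Components now {A,B,C,D,E,F}
The 4th edge added is A—F.

A-F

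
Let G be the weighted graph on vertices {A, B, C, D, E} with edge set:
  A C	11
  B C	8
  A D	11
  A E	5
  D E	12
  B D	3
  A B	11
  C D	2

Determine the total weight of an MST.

Prim's algorithm from A:
Step 1: frontier [A E 5, A B 11, A C 11, A D 11] → take A E (5); add E.
Step 2: frontier [A B 11, A C 11, A D 11, D E 12] → take A B (11); add B.
Step 3: frontier [A C 11, A D 11, B D 3, B C 8, D E 12] → take B D (3); add D.
Step 4: frontier [A C 11, B C 8, C D 2] → take C D (2); add C.
MST edges: A E, A B, B D, C D; total weight 5+11+3+2 = 21.

21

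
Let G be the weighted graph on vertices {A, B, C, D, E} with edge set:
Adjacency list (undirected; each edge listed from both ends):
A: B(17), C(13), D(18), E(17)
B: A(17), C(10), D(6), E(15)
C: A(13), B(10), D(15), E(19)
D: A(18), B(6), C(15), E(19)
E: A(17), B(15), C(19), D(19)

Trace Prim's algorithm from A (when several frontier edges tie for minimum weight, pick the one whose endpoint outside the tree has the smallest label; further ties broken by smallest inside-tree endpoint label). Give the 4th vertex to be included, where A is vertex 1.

D

Prim's algorithm from A:
Step 1: cheapest edge leaving the tree is A–C (13); add C.
Step 2: cheapest edge leaving the tree is B–C (10); add B.
Step 3: cheapest edge leaving the tree is B–D (6); add D.
Step 4: cheapest edge leaving the tree is B–E (15); add E.
Vertex order: A, C, B, D, E. The 4th vertex is D.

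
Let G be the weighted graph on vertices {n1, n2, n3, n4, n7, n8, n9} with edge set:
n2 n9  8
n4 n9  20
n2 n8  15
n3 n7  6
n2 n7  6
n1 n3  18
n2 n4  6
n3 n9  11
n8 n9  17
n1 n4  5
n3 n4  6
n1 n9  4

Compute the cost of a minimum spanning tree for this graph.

42

Prim, starting at n9.
Step 1: cheapest edge leaving the tree is n1 n9 (4); add n1.
Step 2: cheapest edge leaving the tree is n1 n4 (5); add n4.
Step 3: cheapest edge leaving the tree is n2 n4 (6); add n2.
Step 4: cheapest edge leaving the tree is n3 n4 (6); add n3.
Step 5: cheapest edge leaving the tree is n2 n7 (6); add n7.
Step 6: cheapest edge leaving the tree is n2 n8 (15); add n8.
MST edges: n1 n9, n1 n4, n2 n4, n3 n4, n2 n7, n2 n8; total weight 4+5+6+6+6+15 = 42.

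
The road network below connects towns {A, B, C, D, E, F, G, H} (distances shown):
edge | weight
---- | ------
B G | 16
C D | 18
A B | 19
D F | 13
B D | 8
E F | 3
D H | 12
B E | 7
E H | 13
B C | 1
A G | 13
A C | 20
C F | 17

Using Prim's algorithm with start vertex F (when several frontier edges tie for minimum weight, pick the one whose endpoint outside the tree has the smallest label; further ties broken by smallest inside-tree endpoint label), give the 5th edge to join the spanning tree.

D-H

Grow the tree from F using Prim:
Step 1: cheapest edge leaving the tree is E F (3); add E.
Step 2: cheapest edge leaving the tree is B E (7); add B.
Step 3: cheapest edge leaving the tree is B C (1); add C.
Step 4: cheapest edge leaving the tree is B D (8); add D.
Step 5: cheapest edge leaving the tree is D H (12); add H.
Step 6: cheapest edge leaving the tree is B G (16); add G.
Step 7: cheapest edge leaving the tree is A G (13); add A.
The 5th edge added is D H.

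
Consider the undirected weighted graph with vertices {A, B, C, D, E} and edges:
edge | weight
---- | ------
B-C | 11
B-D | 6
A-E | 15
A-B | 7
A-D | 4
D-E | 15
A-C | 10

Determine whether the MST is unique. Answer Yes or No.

No

Sort edges by weight, then run Kruskal:
A-D (4): add — endpoints in different components.
B-D (6): add — endpoints in different components.
A-B (7): skip — A and B already connected.
A-C (10): add — endpoints in different components.
B-C (11): skip — B and C already connected.
A-E (15): add — endpoints in different components.
Non-tree edge D-E has weight 15, equal to the heaviest edge on its tree cycle — swapping gives another MST of the same weight. Not unique.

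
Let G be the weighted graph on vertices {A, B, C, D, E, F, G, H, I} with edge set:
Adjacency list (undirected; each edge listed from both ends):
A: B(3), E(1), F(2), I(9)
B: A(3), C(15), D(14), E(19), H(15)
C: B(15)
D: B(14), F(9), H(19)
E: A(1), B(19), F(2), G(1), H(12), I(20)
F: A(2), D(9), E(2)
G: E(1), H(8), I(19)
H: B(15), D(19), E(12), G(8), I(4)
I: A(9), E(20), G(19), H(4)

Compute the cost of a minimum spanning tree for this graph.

43

Prim, starting at B.
Step 1: cheapest edge leaving the tree is A B (3); add A.
Step 2: cheapest edge leaving the tree is A E (1); add E.
Step 3: cheapest edge leaving the tree is E G (1); add G.
Step 4: cheapest edge leaving the tree is A F (2); add F.
Step 5: cheapest edge leaving the tree is G H (8); add H.
Step 6: cheapest edge leaving the tree is H I (4); add I.
Step 7: cheapest edge leaving the tree is D F (9); add D.
Step 8: cheapest edge leaving the tree is B C (15); add C.
MST edges: A B, A E, E G, A F, G H, H I, D F, B C; total weight 3+1+1+2+8+4+9+15 = 43.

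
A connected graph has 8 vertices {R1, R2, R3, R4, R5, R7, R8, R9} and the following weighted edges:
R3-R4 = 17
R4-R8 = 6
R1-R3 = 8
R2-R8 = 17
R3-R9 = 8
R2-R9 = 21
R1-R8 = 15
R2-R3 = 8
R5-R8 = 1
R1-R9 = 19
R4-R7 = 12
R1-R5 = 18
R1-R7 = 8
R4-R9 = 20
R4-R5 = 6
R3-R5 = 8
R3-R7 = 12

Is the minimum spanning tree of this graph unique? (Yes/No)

Kruskal's algorithm — process edges by increasing weight (ties by edge label):
R5-R8 (1): add — endpoints in different components.
R4-R5 (6): add — endpoints in different components.
R4-R8 (6): skip — R8 and R4 already connected.
R1-R3 (8): add — endpoints in different components.
R1-R7 (8): add — endpoints in different components.
R2-R3 (8): add — endpoints in different components.
R3-R5 (8): add — endpoints in different components.
R3-R9 (8): add — endpoints in different components.
Non-tree edge R4-R8 has weight 6, equal to the heaviest edge on its tree cycle — swapping gives another MST of the same weight. Not unique.

No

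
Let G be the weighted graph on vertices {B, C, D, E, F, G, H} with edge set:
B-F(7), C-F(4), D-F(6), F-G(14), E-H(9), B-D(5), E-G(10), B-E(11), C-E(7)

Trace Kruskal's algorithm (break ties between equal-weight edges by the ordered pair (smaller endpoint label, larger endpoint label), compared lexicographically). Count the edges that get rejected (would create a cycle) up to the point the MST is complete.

Sort edges by weight, then run Kruskal:
C-F (4): add — endpoints in different components.
B-D (5): add — endpoints in different components.
D-F (6): add — endpoints in different components.
B-F (7): skip — B and F already connected.
C-E (7): add — endpoints in different components.
E-H (9): add — endpoints in different components.
E-G (10): add — endpoints in different components.
Edges rejected before the tree was complete: 1.

1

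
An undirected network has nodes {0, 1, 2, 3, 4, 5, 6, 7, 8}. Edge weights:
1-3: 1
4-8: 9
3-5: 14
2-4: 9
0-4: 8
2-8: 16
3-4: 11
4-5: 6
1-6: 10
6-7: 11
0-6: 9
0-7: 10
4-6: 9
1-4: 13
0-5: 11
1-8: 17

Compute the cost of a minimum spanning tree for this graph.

Kruskal: consider edges lightest-first.
1-3 (1): add — endpoints in different components.
4-5 (6): add — endpoints in different components.
0-4 (8): add — endpoints in different components.
0-6 (9): add — endpoints in different components.
2-4 (9): add — endpoints in different components.
4-6 (9): skip — 4 and 6 already connected.
4-8 (9): add — endpoints in different components.
0-7 (10): add — endpoints in different components.
1-6 (10): add — endpoints in different components.
MST edges: 1-3, 4-5, 0-4, 0-6, 2-4, 4-8, 0-7, 1-6; total weight 1+6+8+9+9+9+10+10 = 62.

62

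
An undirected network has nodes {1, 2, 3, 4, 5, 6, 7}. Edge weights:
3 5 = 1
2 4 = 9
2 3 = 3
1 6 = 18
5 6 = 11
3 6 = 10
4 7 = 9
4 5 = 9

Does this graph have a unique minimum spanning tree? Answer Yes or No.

Kruskal's algorithm — process edges by increasing weight (ties by edge label):
3 5 (1): add — endpoints in different components.
2 3 (3): add — endpoints in different components.
2 4 (9): add — endpoints in different components.
4 5 (9): skip — 4 and 5 already connected.
4 7 (9): add — endpoints in different components.
3 6 (10): add — endpoints in different components.
5 6 (11): skip — 5 and 6 already connected.
1 6 (18): add — endpoints in different components.
Non-tree edge 4 5 has weight 9, equal to the heaviest edge on its tree cycle — swapping gives another MST of the same weight. Not unique.

No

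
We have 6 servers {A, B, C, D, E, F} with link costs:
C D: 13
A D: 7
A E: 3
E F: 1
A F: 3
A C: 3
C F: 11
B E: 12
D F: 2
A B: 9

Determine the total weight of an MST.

18

Prim's algorithm from D:
Step 1: frontier [D F 2, A D 7, C D 13] → take D F (2); add F.
Step 2: frontier [A D 7, C D 13, E F 1, A F 3, C F 11] → take E F (1); add E.
Step 3: frontier [A D 7, C D 13, A E 3, B E 12, A F 3, C F 11] → take A E (3); add A.
Step 4: frontier [A C 3, A B 9, C D 13, B E 12, C F 11] → take A C (3); add C.
Step 5: frontier [A B 9, B E 12] → take A B (9); add B.
MST edges: D F, E F, A E, A C, A B; total weight 2+1+3+3+9 = 18.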